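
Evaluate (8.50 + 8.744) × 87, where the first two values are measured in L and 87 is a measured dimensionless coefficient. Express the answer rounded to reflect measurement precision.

1.5 × 10^3 L

8.50 L + 8.744 L = 17.244 L; the sum is limited to 2 decimal places (4 s.f.).
Carrying full precision, 17.244 × 87 = 1500.228 L; 87 has 2 s.f., so the result keeps min(4, 2) = 2 s.f.
Rounded to 2 significant figures: 1.5 × 10^3 L.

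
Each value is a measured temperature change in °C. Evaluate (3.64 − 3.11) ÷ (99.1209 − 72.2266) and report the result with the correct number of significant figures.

0.020

3.64 − 3.11 = 0.53, limited to 2 d.p. → 2 s.f.; 99.1209 − 72.2266 = 26.8943, limited to 4 d.p. → 6 s.f.
Carrying full precision, 0.53 ÷ 26.8943 = 0.0197067780162…; keep min(2, 6) = 2 s.f.
Rounded to 2 significant figures: 0.020.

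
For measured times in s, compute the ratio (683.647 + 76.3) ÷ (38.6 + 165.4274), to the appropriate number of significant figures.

683.647 + 76.3 = 759.947, limited to 1 d.p. → 4 s.f.; 38.6 + 165.4274 = 204.0274, limited to 1 d.p. → 4 s.f.
Carrying full precision, 759.947 ÷ 204.0274 = 3.72473010978…; keep min(4, 4) = 4 s.f.
Rounded to 4 significant figures: 3.725.

3.725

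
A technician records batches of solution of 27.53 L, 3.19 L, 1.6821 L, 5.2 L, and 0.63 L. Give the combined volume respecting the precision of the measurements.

38.2 L

27.53 L + 3.19 L + 1.6821 L + 5.2 L + 0.63 L = 38.2321 L.
Addition/subtraction keeps the fewest decimal places: 27.53 → 2 decimal places, 3.19 → 2 decimal places, 1.6821 → 4 decimal places, 5.2 → 1 decimal place, 0.63 → 2 decimal places; limit is 1.
Rounded to 1 decimal place: 38.2 L.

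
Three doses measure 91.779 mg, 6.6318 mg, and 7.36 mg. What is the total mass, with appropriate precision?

91.779 mg + 6.6318 mg + 7.36 mg = 105.7708 mg.
Addition/subtraction keeps the fewest decimal places: 91.779 → 3 decimal places, 6.6318 → 4 decimal places, 7.36 → 2 decimal places; limit is 2.
Rounded to 2 decimal places: 105.77 mg.

105.77 mg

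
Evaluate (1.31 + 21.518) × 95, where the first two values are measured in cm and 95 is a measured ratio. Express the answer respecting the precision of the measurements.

1.31 cm + 21.518 cm = 22.828 cm; the sum is limited to 2 decimal places (4 s.f.).
Carrying full precision, 22.828 × 95 = 2168.66 cm; 95 has 2 s.f., so the result keeps min(4, 2) = 2 s.f.
Rounded to 2 significant figures: 2.2 × 10^3 cm.

2.2 × 10^3 cm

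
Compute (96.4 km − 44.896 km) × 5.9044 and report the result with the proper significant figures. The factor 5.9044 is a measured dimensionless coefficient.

96.4 km − 44.896 km = 51.504 km; the difference is limited to 1 decimal place (3 s.f.).
Carrying full precision, 51.504 × 5.9044 = 304.1002176 km; 5.9044 has 5 s.f., so the result keeps min(3, 5) = 3 s.f.
Rounded to 3 significant figures: 304 km.

304 km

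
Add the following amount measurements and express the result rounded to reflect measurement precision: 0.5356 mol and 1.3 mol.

0.5356 mol + 1.3 mol = 1.8356 mol.
Addition/subtraction keeps the fewest decimal places: 0.5356 → 4 decimal places, 1.3 → 1 decimal place; limit is 1.
Rounded to 1 decimal place: 1.8 mol.

1.8 mol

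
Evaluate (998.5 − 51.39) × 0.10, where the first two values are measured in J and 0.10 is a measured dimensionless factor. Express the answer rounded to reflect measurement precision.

95 J

998.5 J − 51.39 J = 947.11 J; the difference is limited to 1 decimal place (4 s.f.).
Carrying full precision, 947.11 × 0.10 = 94.711 J; 0.10 has 2 s.f., so the result keeps min(4, 2) = 2 s.f.
Rounded to 2 significant figures: 95 J.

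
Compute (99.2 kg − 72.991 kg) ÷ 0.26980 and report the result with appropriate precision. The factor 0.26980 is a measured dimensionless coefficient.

99.2 kg − 72.991 kg = 26.209 kg; the difference is limited to 1 decimal place (3 s.f.).
Carrying full precision, 26.209 ÷ 0.26980 = 97.1423276501… kg; 0.26980 has 5 s.f., so the result keeps min(3, 5) = 3 s.f.
Rounded to 3 significant figures: 97.1 kg.

97.1 kg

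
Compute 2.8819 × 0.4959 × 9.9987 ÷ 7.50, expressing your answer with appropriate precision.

1.91

2.8819 × 0.4959 × 9.9987 ÷ 7.50 = 1.9052645634…
Multiplication/division keeps the fewest significant figures: 2.8819 → 5 s.f., 0.4959 → 4 s.f., 9.9987 → 5 s.f., 7.50 → 3 s.f.; limit is 3.
Rounded to 3 significant figures: 1.91.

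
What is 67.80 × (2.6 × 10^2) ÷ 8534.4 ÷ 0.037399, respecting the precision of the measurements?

55

67.80 × (2.6 × 10^2) ÷ 8534.4 ÷ 0.037399 = 55.2293660156…
Multiplication/division keeps the fewest significant figures: 67.80 → 4 s.f., 2.6 × 10^2 → 2 s.f., 8534.4 → 5 s.f., 0.037399 → 5 s.f.; limit is 2.
Rounded to 2 significant figures: 55.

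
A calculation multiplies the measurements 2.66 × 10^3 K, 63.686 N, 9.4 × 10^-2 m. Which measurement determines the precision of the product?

9.4 × 10^-2 m

2.66 × 10^3 K → 3 s.f.; 63.686 N → 5 s.f.; 9.4 × 10^-2 m → 2 s.f.
The fewest is 2 significant figures, from 9.4 × 10^-2 m.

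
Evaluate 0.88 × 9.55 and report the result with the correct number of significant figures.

0.88 × 9.55 = 8.404
Multiplication/division keeps the fewest significant figures: 0.88 → 2 s.f., 9.55 → 3 s.f.; limit is 2.
Rounded to 2 significant figures: 8.4.

8.4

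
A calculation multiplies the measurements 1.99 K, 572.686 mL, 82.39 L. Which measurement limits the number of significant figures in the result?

1.99 K

1.99 K → 3 s.f.; 572.686 mL → 6 s.f.; 82.39 L → 4 s.f.
The fewest is 3 significant figures, from 1.99 K.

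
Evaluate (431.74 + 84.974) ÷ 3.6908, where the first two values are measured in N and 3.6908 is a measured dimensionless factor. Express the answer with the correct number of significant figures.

431.74 N + 84.974 N = 516.714 N; the sum is limited to 2 decimal places (5 s.f.).
Carrying full precision, 516.714 ÷ 3.6908 = 140.000541888… N; 3.6908 has 5 s.f., so the result keeps min(5, 5) = 5 s.f.
Rounded to 5 significant figures: 1.4000 × 10^2 N.

1.4000 × 10^2 N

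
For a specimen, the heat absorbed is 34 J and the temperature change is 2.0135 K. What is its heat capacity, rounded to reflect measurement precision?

heat capacity = 34 J ÷ 2.0135 K = 16.8860193693… J/K.
34 has 2 significant figures; 2.0135 has 5.
Division/multiplication keeps the fewest: 2 significant figures.
Rounded: 17 J/K.

17 J/K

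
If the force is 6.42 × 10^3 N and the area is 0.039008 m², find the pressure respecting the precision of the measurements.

pressure = 6.42 × 10^3 N ÷ 0.039008 m² = 164581.624282… Pa.
6.42 × 10^3 has 3 significant figures; 0.039008 has 5.
Division/multiplication keeps the fewest: 3 significant figures.
Rounded: 1.65 × 10^5 Pa.

1.65 × 10^5 Pa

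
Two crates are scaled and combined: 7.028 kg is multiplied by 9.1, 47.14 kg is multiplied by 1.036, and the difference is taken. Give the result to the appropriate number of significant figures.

7.028 × 9.1 = 63.9548 → 64 kg (2 s.f., last digit at the 10^0 place).
47.14 × 1.036 = 48.83704 → 48.84 kg (4 s.f., last digit at the 10^-2 place).
Difference: 15.11776 kg; keep the coarser place, 10^0.
Result: 15 kg.

15 kg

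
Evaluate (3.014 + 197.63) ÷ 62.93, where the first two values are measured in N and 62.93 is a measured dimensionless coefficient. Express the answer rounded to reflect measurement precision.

3.188 N

3.014 N + 197.63 N = 200.644 N; the sum is limited to 2 decimal places (5 s.f.).
Carrying full precision, 200.644 ÷ 62.93 = 3.18836802797… N; 62.93 has 4 s.f., so the result keeps min(5, 4) = 4 s.f.
Rounded to 4 significant figures: 3.188 N.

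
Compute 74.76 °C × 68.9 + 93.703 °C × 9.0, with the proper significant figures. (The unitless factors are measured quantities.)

5.99 × 10³ °C

74.76 × 68.9 = 5150.964 → 5.15 × 10³ °C (3 s.f., last digit at the 10^1 place).
93.703 × 9.0 = 843.327 → 8.4 × 10² °C (2 s.f., last digit at the 10^1 place).
Sum: 5994.291 °C; keep the coarser place, 10^1.
Result: 5.99 × 10³ °C.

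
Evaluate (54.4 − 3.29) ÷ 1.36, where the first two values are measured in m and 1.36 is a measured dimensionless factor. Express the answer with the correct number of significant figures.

54.4 m − 3.29 m = 51.11 m; the difference is limited to 1 decimal place (3 s.f.).
Carrying full precision, 51.11 ÷ 1.36 = 37.5808823529… m; 1.36 has 3 s.f., so the result keeps min(3, 3) = 3 s.f.
Rounded to 3 significant figures: 37.6 m.

37.6 m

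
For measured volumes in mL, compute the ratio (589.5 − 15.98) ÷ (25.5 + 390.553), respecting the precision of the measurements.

1.378

589.5 − 15.98 = 573.52, limited to 1 d.p. → 4 s.f.; 25.5 + 390.553 = 416.053, limited to 1 d.p. → 4 s.f.
Carrying full precision, 573.52 ÷ 416.053 = 1.37847822273…; keep min(4, 4) = 4 s.f.
Rounded to 4 significant figures: 1.378.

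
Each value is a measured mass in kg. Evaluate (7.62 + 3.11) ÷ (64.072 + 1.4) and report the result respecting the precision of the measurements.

7.62 + 3.11 = 10.73, limited to 2 d.p. → 4 s.f.; 64.072 + 1.4 = 65.472, limited to 1 d.p. → 3 s.f.
Carrying full precision, 10.73 ÷ 65.472 = 0.163886852395…; keep min(4, 3) = 3 s.f.
Rounded to 3 significant figures: 0.164.

0.164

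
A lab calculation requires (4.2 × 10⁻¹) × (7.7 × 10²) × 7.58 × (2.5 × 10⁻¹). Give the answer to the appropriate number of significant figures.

6.1 × 10²

(4.2 × 10⁻¹) × (7.7 × 10²) × 7.58 × (2.5 × 10⁻¹) = 612.843
Multiplication/division keeps the fewest significant figures: 4.2 × 10⁻¹ → 2 s.f., 7.7 × 10² → 2 s.f., 7.58 → 3 s.f., 2.5 × 10⁻¹ → 2 s.f.; limit is 2.
Rounded to 2 significant figures: 6.1 × 10².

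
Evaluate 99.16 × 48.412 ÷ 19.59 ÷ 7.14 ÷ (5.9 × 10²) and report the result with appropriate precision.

99.16 × 48.412 ÷ 19.59 ÷ 7.14 ÷ (5.9 × 10²) = 0.0581707794771…
Multiplication/division keeps the fewest significant figures: 99.16 → 4 s.f., 48.412 → 5 s.f., 19.59 → 4 s.f., 7.14 → 3 s.f., 5.9 × 10² → 2 s.f.; limit is 2.
Rounded to 2 significant figures: 0.058.

0.058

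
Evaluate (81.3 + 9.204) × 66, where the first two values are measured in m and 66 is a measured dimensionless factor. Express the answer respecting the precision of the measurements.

81.3 m + 9.204 m = 90.504 m; the sum is limited to 1 decimal place (3 s.f.).
Carrying full precision, 90.504 × 66 = 5973.264 m; 66 has 2 s.f., so the result keeps min(3, 2) = 2 s.f.
Rounded to 2 significant figures: 6.0 × 10³ m.

6.0 × 10³ m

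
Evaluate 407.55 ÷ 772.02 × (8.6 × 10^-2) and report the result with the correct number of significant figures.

407.55 ÷ 772.02 × (8.6 × 10^-2) = 0.0453994715163…
Multiplication/division keeps the fewest significant figures: 407.55 → 5 s.f., 772.02 → 5 s.f., 8.6 × 10^-2 → 2 s.f.; limit is 2.
Rounded to 2 significant figures: 0.045.

0.045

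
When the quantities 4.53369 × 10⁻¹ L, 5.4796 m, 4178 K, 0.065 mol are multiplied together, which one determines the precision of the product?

4.53369 × 10⁻¹ L → 6 s.f.; 5.4796 m → 5 s.f.; 4178 K → 4 s.f.; 0.065 mol → 2 s.f.
The fewest is 2 significant figures, from 0.065 mol.

0.065 mol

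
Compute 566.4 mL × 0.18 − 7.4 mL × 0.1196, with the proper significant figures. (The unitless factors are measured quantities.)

566.4 × 0.18 = 101.952 → 1.0 × 10^2 mL (2 s.f., last digit at the 10^1 place).
7.4 × 0.1196 = 0.88504 → 8.9 × 10^-1 mL (2 s.f., last digit at the 10^-2 place).
Difference: 101.06696 mL; keep the coarser place, 10^1.
Result: 1.0 × 10^2 mL.

1.0 × 10^2 mL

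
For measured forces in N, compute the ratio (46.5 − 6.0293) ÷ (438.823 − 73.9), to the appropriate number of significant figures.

46.5 − 6.0293 = 40.4707, limited to 1 d.p. → 3 s.f.; 438.823 − 73.9 = 364.923, limited to 1 d.p. → 4 s.f.
Carrying full precision, 40.4707 ÷ 364.923 = 0.110902025907…; keep min(3, 4) = 3 s.f.
Rounded to 3 significant figures: 0.111.

0.111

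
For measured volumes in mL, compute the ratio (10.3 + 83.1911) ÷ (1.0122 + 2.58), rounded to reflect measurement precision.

10.3 + 83.1911 = 93.4911, limited to 1 d.p. → 3 s.f.; 1.0122 + 2.58 = 3.5922, limited to 2 d.p. → 3 s.f.
Carrying full precision, 93.4911 ÷ 3.5922 = 26.0261399699…; keep min(3, 3) = 3 s.f.
Rounded to 3 significant figures: 26.0.

26.0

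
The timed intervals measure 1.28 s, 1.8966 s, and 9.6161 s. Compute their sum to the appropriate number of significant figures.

1.28 s + 1.8966 s + 9.6161 s = 12.7927 s.
Addition/subtraction keeps the fewest decimal places: 1.28 → 2 decimal places, 1.8966 → 4 decimal places, 9.6161 → 4 decimal places; limit is 2.
Rounded to 2 decimal places: 12.79 s.

12.79 s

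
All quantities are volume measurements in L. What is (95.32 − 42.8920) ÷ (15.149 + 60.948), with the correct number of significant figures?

95.32 − 42.8920 = 52.4280, limited to 2 d.p. → 4 s.f.; 15.149 + 60.948 = 76.097, limited to 3 d.p. → 5 s.f.
Carrying full precision, 52.4280 ÷ 76.097 = 0.6889627712…; keep min(4, 5) = 4 s.f.
Rounded to 4 significant figures: 0.6890.

0.6890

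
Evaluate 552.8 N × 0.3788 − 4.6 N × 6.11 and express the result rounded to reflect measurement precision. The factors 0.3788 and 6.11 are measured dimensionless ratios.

552.8 × 0.3788 = 209.40064 → 209.4 N (4 s.f., last digit at the 10^-1 place).
4.6 × 6.11 = 28.106 → 28 N (2 s.f., last digit at the 10^0 place).
Difference: 181.29464 N; keep the coarser place, 10^0.
Result: 181 N.

181 N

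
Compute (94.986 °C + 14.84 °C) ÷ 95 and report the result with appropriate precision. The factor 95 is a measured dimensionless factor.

1.2 °C

94.986 °C + 14.84 °C = 109.826 °C; the sum is limited to 2 decimal places (5 s.f.).
Carrying full precision, 109.826 ÷ 95 = 1.15606315789… °C; 95 has 2 s.f., so the result keeps min(5, 2) = 2 s.f.
Rounded to 2 significant figures: 1.2 °C.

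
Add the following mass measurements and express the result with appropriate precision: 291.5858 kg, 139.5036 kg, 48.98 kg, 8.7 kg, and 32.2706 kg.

521.0 kg

291.5858 kg + 139.5036 kg + 48.98 kg + 8.7 kg + 32.2706 kg = 521.0400 kg.
Addition/subtraction keeps the fewest decimal places: 291.5858 → 4 decimal places, 139.5036 → 4 decimal places, 48.98 → 2 decimal places, 8.7 → 1 decimal place, 32.2706 → 4 decimal places; limit is 1.
Rounded to 1 decimal place: 521.0 kg.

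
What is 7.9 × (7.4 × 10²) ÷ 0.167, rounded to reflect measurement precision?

3.5 × 10⁴

7.9 × (7.4 × 10²) ÷ 0.167 = 35005.988024…
Multiplication/division keeps the fewest significant figures: 7.9 → 2 s.f., 7.4 × 10² → 2 s.f., 0.167 → 3 s.f.; limit is 2.
Rounded to 2 significant figures: 3.5 × 10⁴.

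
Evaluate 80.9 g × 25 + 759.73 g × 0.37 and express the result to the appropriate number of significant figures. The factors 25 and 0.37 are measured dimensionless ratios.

80.9 × 25 = 2022.5 → 2.0 × 10³ g (2 s.f., last digit at the 10^2 place).
759.73 × 0.37 = 281.1001 → 2.8 × 10² g (2 s.f., last digit at the 10^1 place).
Sum: 2303.6001 g; keep the coarser place, 10^2.
Result: 2.3 × 10³ g.

2.3 × 10³ g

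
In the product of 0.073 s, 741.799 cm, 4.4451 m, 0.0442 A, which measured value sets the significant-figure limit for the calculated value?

0.073 s

0.073 s → 2 s.f.; 741.799 cm → 6 s.f.; 4.4451 m → 5 s.f.; 0.0442 A → 3 s.f.
The fewest is 2 significant figures, from 0.073 s.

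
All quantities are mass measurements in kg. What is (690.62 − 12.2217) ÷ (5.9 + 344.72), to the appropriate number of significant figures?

1.935

690.62 − 12.2217 = 678.3983, limited to 2 d.p. → 5 s.f.; 5.9 + 344.72 = 350.62, limited to 1 d.p. → 4 s.f.
Carrying full precision, 678.3983 ÷ 350.62 = 1.93485340254…; keep min(5, 4) = 4 s.f.
Rounded to 4 significant figures: 1.935.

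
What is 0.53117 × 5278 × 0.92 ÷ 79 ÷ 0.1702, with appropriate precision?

1.9 × 10²

0.53117 × 5278 × 0.92 ÷ 79 ÷ 0.1702 = 191.824513171…
Multiplication/division keeps the fewest significant figures: 0.53117 → 5 s.f., 5278 → 4 s.f., 0.92 → 2 s.f., 79 → 2 s.f., 0.1702 → 4 s.f.; limit is 2.
Rounded to 2 significant figures: 1.9 × 10².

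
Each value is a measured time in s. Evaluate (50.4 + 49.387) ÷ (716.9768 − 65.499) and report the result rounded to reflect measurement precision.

0.153

50.4 + 49.387 = 99.787, limited to 1 d.p. → 3 s.f.; 716.9768 − 65.499 = 651.4778, limited to 3 d.p. → 6 s.f.
Carrying full precision, 99.787 ÷ 651.4778 = 0.153170223145…; keep min(3, 6) = 3 s.f.
Rounded to 3 significant figures: 0.153.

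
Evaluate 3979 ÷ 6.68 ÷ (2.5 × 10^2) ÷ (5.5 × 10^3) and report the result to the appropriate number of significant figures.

4.3 × 10^-4

3979 ÷ 6.68 ÷ (2.5 × 10^2) ÷ (5.5 × 10^3) = 0.000433206314643…
Multiplication/division keeps the fewest significant figures: 3979 → 4 s.f., 6.68 → 3 s.f., 2.5 × 10^2 → 2 s.f., 5.5 × 10^3 → 2 s.f.; limit is 2.
Rounded to 2 significant figures: 4.3 × 10^-4.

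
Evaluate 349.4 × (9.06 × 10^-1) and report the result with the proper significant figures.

349.4 × (9.06 × 10^-1) = 316.5564
Multiplication/division keeps the fewest significant figures: 349.4 → 4 s.f., 9.06 × 10^-1 → 3 s.f.; limit is 3.
Rounded to 3 significant figures: 317.

317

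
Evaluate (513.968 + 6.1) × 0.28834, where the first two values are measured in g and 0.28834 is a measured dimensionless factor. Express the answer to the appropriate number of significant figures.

513.968 g + 6.1 g = 520.068 g; the sum is limited to 1 decimal place (4 s.f.).
Carrying full precision, 520.068 × 0.28834 = 149.95640712 g; 0.28834 has 5 s.f., so the result keeps min(4, 5) = 4 s.f.
Rounded to 4 significant figures: 150.0 g.

150.0 g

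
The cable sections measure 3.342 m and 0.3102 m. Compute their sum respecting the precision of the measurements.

3.342 m + 0.3102 m = 3.6522 m.
Addition/subtraction keeps the fewest decimal places: 3.342 → 3 decimal places, 0.3102 → 4 decimal places; limit is 3.
Rounded to 3 decimal places: 3.652 m.

3.652 m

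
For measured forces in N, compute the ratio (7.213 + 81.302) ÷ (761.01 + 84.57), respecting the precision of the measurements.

7.213 + 81.302 = 88.515, limited to 3 d.p. → 5 s.f.; 761.01 + 84.57 = 845.58, limited to 2 d.p. → 5 s.f.
Carrying full precision, 88.515 ÷ 845.58 = 0.104679628184…; keep min(5, 5) = 5 s.f.
Rounded to 5 significant figures: 0.10468.

0.10468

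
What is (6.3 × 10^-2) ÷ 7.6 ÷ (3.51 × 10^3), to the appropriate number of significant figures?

2.4 × 10^-6

(6.3 × 10^-2) ÷ 7.6 ÷ (3.51 × 10^3) = 0.0000023616734143…
Multiplication/division keeps the fewest significant figures: 6.3 × 10^-2 → 2 s.f., 7.6 → 2 s.f., 3.51 × 10^3 → 3 s.f.; limit is 2.
Rounded to 2 significant figures: 2.4 × 10^-6.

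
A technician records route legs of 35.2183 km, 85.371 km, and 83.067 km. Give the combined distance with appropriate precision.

35.2183 km + 85.371 km + 83.067 km = 203.6563 km.
Addition/subtraction keeps the fewest decimal places: 35.2183 → 4 decimal places, 85.371 → 3 decimal places, 83.067 → 3 decimal places; limit is 3.
Rounded to 3 decimal places: 203.656 km.

203.656 km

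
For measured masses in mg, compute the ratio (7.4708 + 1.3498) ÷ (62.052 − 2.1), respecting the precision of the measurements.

0.147

7.4708 + 1.3498 = 8.8206, limited to 4 d.p. → 5 s.f.; 62.052 − 2.1 = 59.952, limited to 1 d.p. → 3 s.f.
Carrying full precision, 8.8206 ÷ 59.952 = 0.147127702162…; keep min(5, 3) = 3 s.f.
Rounded to 3 significant figures: 0.147.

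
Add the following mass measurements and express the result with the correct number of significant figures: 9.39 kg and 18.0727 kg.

9.39 kg + 18.0727 kg = 27.4627 kg.
Addition/subtraction keeps the fewest decimal places: 9.39 → 2 decimal places, 18.0727 → 4 decimal places; limit is 2.
Rounded to 2 decimal places: 27.46 kg.

27.46 kg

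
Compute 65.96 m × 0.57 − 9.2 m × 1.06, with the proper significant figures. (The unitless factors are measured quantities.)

65.96 × 0.57 = 37.5972 → 38 m (2 s.f., last digit at the 10^0 place).
9.2 × 1.06 = 9.752 → 9.8 m (2 s.f., last digit at the 10^-1 place).
Difference: 27.8452 m; keep the coarser place, 10^0.
Result: 28 m.

28 m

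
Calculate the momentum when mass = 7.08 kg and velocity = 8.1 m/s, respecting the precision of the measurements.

57 kg·m/s

momentum = 7.08 kg × 8.1 m/s = 57.348 kg·m/s.
7.08 has 3 significant figures; 8.1 has 2.
Division/multiplication keeps the fewest: 2 significant figures.
Rounded: 57 kg·m/s.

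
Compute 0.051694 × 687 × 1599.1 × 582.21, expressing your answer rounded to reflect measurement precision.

3.31 × 10^7

0.051694 × 687 × 1599.1 × 582.21 = 33063753.874…
Multiplication/division keeps the fewest significant figures: 0.051694 → 5 s.f., 687 → 3 s.f., 1599.1 → 5 s.f., 582.21 → 5 s.f.; limit is 3.
Rounded to 3 significant figures: 3.31 × 10^7.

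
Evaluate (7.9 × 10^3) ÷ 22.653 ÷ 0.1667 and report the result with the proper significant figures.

(7.9 × 10^3) ÷ 22.653 ÷ 0.1667 = 2092.01968373…
Multiplication/division keeps the fewest significant figures: 7.9 × 10^3 → 2 s.f., 22.653 → 5 s.f., 0.1667 → 4 s.f.; limit is 2.
Rounded to 2 significant figures: 2.1 × 10^3.

2.1 × 10^3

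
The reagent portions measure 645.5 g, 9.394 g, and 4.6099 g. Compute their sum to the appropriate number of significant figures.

659.5 g

645.5 g + 9.394 g + 4.6099 g = 659.5039 g.
Addition/subtraction keeps the fewest decimal places: 645.5 → 1 decimal place, 9.394 → 3 decimal places, 4.6099 → 4 decimal places; limit is 1.
Rounded to 1 decimal place: 659.5 g.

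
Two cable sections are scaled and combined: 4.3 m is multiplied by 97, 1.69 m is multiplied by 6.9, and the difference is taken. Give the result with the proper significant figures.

4.1 × 10² m

4.3 × 97 = 417.1 → 4.2 × 10² m (2 s.f., last digit at the 10^1 place).
1.69 × 6.9 = 11.661 → 12 m (2 s.f., last digit at the 10^0 place).
Difference: 405.439 m; keep the coarser place, 10^1.
Result: 4.1 × 10² m.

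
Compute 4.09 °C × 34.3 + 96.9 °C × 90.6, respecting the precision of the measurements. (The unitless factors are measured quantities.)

4.09 × 34.3 = 140.287 → 140. °C (3 s.f., last digit at the 10^0 place).
96.9 × 90.6 = 8779.14 → 8.78 × 10^3 °C (3 s.f., last digit at the 10^1 place).
Sum: 8919.427 °C; keep the coarser place, 10^1.
Result: 8.92 × 10^3 °C.

8.92 × 10^3 °C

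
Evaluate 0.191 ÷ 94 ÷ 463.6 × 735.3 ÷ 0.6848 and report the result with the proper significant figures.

0.191 ÷ 94 ÷ 463.6 × 735.3 ÷ 0.6848 = 0.00470611895677…
Multiplication/division keeps the fewest significant figures: 0.191 → 3 s.f., 94 → 2 s.f., 463.6 → 4 s.f., 735.3 → 4 s.f., 0.6848 → 4 s.f.; limit is 2.
Rounded to 2 significant figures: 0.0047.

0.0047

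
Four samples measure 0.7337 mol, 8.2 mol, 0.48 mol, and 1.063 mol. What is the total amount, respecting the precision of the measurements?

0.7337 mol + 8.2 mol + 0.48 mol + 1.063 mol = 10.4767 mol.
Addition/subtraction keeps the fewest decimal places: 0.7337 → 4 decimal places, 8.2 → 1 decimal place, 0.48 → 2 decimal places, 1.063 → 3 decimal places; limit is 1.
Rounded to 1 decimal place: 10.5 mol.

10.5 mol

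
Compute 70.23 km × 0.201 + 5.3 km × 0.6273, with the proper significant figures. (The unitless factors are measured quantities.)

70.23 × 0.201 = 14.11623 → 14.1 km (3 s.f., last digit at the 10^-1 place).
5.3 × 0.6273 = 3.32469 → 3.3 km (2 s.f., last digit at the 10^-1 place).
Sum: 17.44092 km; keep the coarser place, 10^-1.
Result: 17.4 km.

17.4 km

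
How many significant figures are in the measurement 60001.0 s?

60001.0: trailing zeros after a decimal point are significant; zeros between nonzero digits are significant.

6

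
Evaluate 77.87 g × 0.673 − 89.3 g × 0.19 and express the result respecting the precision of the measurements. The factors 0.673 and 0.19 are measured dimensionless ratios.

35 g

77.87 × 0.673 = 52.40651 → 52.4 g (3 s.f., last digit at the 10^-1 place).
89.3 × 0.19 = 16.967 → 17 g (2 s.f., last digit at the 10^0 place).
Difference: 35.43951 g; keep the coarser place, 10^0.
Result: 35 g.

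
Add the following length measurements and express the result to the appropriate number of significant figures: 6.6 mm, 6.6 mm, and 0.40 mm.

6.6 mm + 6.6 mm + 0.40 mm = 13.60 mm.
Addition/subtraction keeps the fewest decimal places: 6.6 → 1 decimal place, 6.6 → 1 decimal place, 0.40 → 2 decimal places; limit is 1.
Rounded to 1 decimal place: 13.6 mm.

13.6 mm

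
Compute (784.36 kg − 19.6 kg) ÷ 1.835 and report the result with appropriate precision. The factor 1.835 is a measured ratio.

416.8 kg

784.36 kg − 19.6 kg = 764.76 kg; the difference is limited to 1 decimal place (4 s.f.).
Carrying full precision, 764.76 ÷ 1.835 = 416.762942779… kg; 1.835 has 4 s.f., so the result keeps min(4, 4) = 4 s.f.
Rounded to 4 significant figures: 416.8 kg.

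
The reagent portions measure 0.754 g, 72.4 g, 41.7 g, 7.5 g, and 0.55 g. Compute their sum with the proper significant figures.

0.754 g + 72.4 g + 41.7 g + 7.5 g + 0.55 g = 122.904 g.
Addition/subtraction keeps the fewest decimal places: 0.754 → 3 decimal places, 72.4 → 1 decimal place, 41.7 → 1 decimal place, 7.5 → 1 decimal place, 0.55 → 2 decimal places; limit is 1.
Rounded to 1 decimal place: 122.9 g.

122.9 g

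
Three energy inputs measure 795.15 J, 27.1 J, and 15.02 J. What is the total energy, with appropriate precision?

795.15 J + 27.1 J + 15.02 J = 837.27 J.
Addition/subtraction keeps the fewest decimal places: 795.15 → 2 decimal places, 27.1 → 1 decimal place, 15.02 → 2 decimal places; limit is 1.
Rounded to 1 decimal place: 837.3 J.

837.3 J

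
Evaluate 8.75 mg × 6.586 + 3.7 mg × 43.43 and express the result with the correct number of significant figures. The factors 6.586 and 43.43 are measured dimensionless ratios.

8.75 × 6.586 = 57.6275 → 57.6 mg (3 s.f., last digit at the 10^-1 place).
3.7 × 43.43 = 160.691 → 1.6 × 10^2 mg (2 s.f., last digit at the 10^1 place).
Sum: 218.3185 mg; keep the coarser place, 10^1.
Result: 2.2 × 10^2 mg.

2.2 × 10^2 mg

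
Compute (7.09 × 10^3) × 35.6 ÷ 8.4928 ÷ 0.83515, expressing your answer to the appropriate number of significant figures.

(7.09 × 10^3) × 35.6 ÷ 8.4928 ÷ 0.83515 = 35586.1373675…
Multiplication/division keeps the fewest significant figures: 7.09 × 10^3 → 3 s.f., 35.6 → 3 s.f., 8.4928 → 5 s.f., 0.83515 → 5 s.f.; limit is 3.
Rounded to 3 significant figures: 3.56 × 10^4.

3.56 × 10^4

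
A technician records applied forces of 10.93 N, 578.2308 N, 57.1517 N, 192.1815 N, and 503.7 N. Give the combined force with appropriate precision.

10.93 N + 578.2308 N + 57.1517 N + 192.1815 N + 503.7 N = 1342.1940 N.
Addition/subtraction keeps the fewest decimal places: 10.93 → 2 decimal places, 578.2308 → 4 decimal places, 57.1517 → 4 decimal places, 192.1815 → 4 decimal places, 503.7 → 1 decimal place; limit is 1.
Rounded to 1 decimal place: 1342.2 N.

1342.2 N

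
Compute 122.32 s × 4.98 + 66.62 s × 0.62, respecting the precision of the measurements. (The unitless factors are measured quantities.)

122.32 × 4.98 = 609.1536 → 609 s (3 s.f., last digit at the 10^0 place).
66.62 × 0.62 = 41.3044 → 41 s (2 s.f., last digit at the 10^0 place).
Sum: 650.458 s; keep the coarser place, 10^0.
Result: 6.50 × 10² s.

6.50 × 10² s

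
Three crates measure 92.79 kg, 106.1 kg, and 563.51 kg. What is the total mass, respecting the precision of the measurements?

762.4 kg

92.79 kg + 106.1 kg + 563.51 kg = 762.40 kg.
Addition/subtraction keeps the fewest decimal places: 92.79 → 2 decimal places, 106.1 → 1 decimal place, 563.51 → 2 decimal places; limit is 1.
Rounded to 1 decimal place: 762.4 kg.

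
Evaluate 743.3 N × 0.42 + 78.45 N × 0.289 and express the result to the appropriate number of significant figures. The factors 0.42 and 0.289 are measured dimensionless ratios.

3.3 × 10^2 N

743.3 × 0.42 = 312.186 → 3.1 × 10^2 N (2 s.f., last digit at the 10^1 place).
78.45 × 0.289 = 22.67205 → 22.7 N (3 s.f., last digit at the 10^-1 place).
Sum: 334.85805 N; keep the coarser place, 10^1.
Result: 3.3 × 10^2 N.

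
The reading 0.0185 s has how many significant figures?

3

0.0185: leading zeros are not significant.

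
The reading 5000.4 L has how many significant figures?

5000.4: zeros between nonzero digits are significant.

5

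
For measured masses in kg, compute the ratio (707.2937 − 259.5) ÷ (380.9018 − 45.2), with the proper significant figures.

707.2937 − 259.5 = 447.7937, limited to 1 d.p. → 4 s.f.; 380.9018 − 45.2 = 335.7018, limited to 1 d.p. → 4 s.f.
Carrying full precision, 447.7937 ÷ 335.7018 = 1.33390318431…; keep min(4, 4) = 4 s.f.
Rounded to 4 significant figures: 1.334.

1.334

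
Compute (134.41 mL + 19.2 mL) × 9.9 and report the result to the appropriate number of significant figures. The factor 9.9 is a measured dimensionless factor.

1.5 × 10^3 mL

134.41 mL + 19.2 mL = 153.61 mL; the sum is limited to 1 decimal place (4 s.f.).
Carrying full precision, 153.61 × 9.9 = 1520.739 mL; 9.9 has 2 s.f., so the result keeps min(4, 2) = 2 s.f.
Rounded to 2 significant figures: 1.5 × 10^3 mL.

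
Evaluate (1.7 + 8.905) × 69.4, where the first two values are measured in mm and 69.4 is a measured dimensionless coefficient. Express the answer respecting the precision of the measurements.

1.7 mm + 8.905 mm = 10.605 mm; the sum is limited to 1 decimal place (3 s.f.).
Carrying full precision, 10.605 × 69.4 = 735.987 mm; 69.4 has 3 s.f., so the result keeps min(3, 3) = 3 s.f.
Rounded to 3 significant figures: 736 mm.

736 mm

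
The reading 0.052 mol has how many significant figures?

2

0.052: leading zeros are not significant.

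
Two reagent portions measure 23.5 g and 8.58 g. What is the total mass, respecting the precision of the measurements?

32.1 g

23.5 g + 8.58 g = 32.08 g.
Addition/subtraction keeps the fewest decimal places: 23.5 → 1 decimal place, 8.58 → 2 decimal places; limit is 1.
Rounded to 1 decimal place: 32.1 g.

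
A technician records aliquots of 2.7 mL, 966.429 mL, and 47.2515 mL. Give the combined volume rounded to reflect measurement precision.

1016.4 mL

2.7 mL + 966.429 mL + 47.2515 mL = 1016.3805 mL.
Addition/subtraction keeps the fewest decimal places: 2.7 → 1 decimal place, 966.429 → 3 decimal places, 47.2515 → 4 decimal places; limit is 1.
Rounded to 1 decimal place: 1016.4 mL.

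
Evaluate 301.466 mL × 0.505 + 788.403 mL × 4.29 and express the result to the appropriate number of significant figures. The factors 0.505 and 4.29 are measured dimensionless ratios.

3.53 × 10^3 mL

301.466 × 0.505 = 152.24033 → 152 mL (3 s.f., last digit at the 10^0 place).
788.403 × 4.29 = 3382.24887 → 3.38 × 10^3 mL (3 s.f., last digit at the 10^1 place).
Sum: 3534.4892 mL; keep the coarser place, 10^1.
Result: 3.53 × 10^3 mL.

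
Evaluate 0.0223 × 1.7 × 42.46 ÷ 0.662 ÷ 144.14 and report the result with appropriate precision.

0.0223 × 1.7 × 42.46 ÷ 0.662 ÷ 144.14 = 0.0168690749217…
Multiplication/division keeps the fewest significant figures: 0.0223 → 3 s.f., 1.7 → 2 s.f., 42.46 → 4 s.f., 0.662 → 3 s.f., 144.14 → 5 s.f.; limit is 2.
Rounded to 2 significant figures: 0.017.

0.017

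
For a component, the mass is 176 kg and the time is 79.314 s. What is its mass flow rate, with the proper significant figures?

2.22 kg/s

mass flow rate = 176 kg ÷ 79.314 s = 2.21902816653… kg/s.
176 has 3 significant figures; 79.314 has 5.
Division/multiplication keeps the fewest: 3 significant figures.
Rounded: 2.22 kg/s.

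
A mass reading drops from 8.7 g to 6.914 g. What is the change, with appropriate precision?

1.8 g

8.7 g − 6.914 g = 1.786 g.
Addition/subtraction keeps the fewest decimal places: 8.7 → 1 decimal place, 6.914 → 3 decimal places; limit is 1.
Rounded to 1 decimal place: 1.8 g.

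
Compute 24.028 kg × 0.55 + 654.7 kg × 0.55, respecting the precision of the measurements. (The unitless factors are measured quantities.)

3.7 × 10² kg

24.028 × 0.55 = 13.2154 → 13 kg (2 s.f., last digit at the 10^0 place).
654.7 × 0.55 = 360.085 → 3.6 × 10² kg (2 s.f., last digit at the 10^1 place).
Sum: 373.3004 kg; keep the coarser place, 10^1.
Result: 3.7 × 10² kg.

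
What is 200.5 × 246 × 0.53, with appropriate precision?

2.6 × 10^4

200.5 × 246 × 0.53 = 26141.19
Multiplication/division keeps the fewest significant figures: 200.5 → 4 s.f., 246 → 3 s.f., 0.53 → 2 s.f.; limit is 2.
Rounded to 2 significant figures: 2.6 × 10^4.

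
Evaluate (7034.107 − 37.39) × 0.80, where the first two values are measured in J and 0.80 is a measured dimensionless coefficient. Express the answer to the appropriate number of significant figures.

7034.107 J − 37.39 J = 6996.717 J; the difference is limited to 2 decimal places (6 s.f.).
Carrying full precision, 6996.717 × 0.80 = 5597.3736 J; 0.80 has 2 s.f., so the result keeps min(6, 2) = 2 s.f.
Rounded to 2 significant figures: 5.6 × 10³ J.

5.6 × 10³ J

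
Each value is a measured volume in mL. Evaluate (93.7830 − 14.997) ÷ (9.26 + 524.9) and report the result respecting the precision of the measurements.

93.7830 − 14.997 = 78.7860, limited to 3 d.p. → 5 s.f.; 9.26 + 524.9 = 534.16, limited to 1 d.p. → 4 s.f.
Carrying full precision, 78.7860 ÷ 534.16 = 0.147495132545…; keep min(5, 4) = 4 s.f.
Rounded to 4 significant figures: 1.475 × 10⁻¹.

1.475 × 10⁻¹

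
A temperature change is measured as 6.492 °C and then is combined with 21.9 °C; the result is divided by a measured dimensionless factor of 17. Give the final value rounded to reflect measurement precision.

6.492 °C + 21.9 °C = 28.392 °C; the sum is limited to 1 decimal place (3 s.f.).
Carrying full precision, 28.392 ÷ 17 = 1.67011764706… °C; 17 has 2 s.f., so the result keeps min(3, 2) = 2 s.f.
Rounded to 2 significant figures: 1.7 °C.

1.7 °C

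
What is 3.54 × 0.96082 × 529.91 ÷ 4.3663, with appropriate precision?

413

3.54 × 0.96082 × 529.91 ÷ 4.3663 = 412.794440773…
Multiplication/division keeps the fewest significant figures: 3.54 → 3 s.f., 0.96082 → 5 s.f., 529.91 → 5 s.f., 4.3663 → 5 s.f.; limit is 3.
Rounded to 3 significant figures: 413.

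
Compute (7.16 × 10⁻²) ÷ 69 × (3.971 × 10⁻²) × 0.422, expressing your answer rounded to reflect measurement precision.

1.7 × 10⁻⁵

(7.16 × 10⁻²) ÷ 69 × (3.971 × 10⁻²) × 0.422 = 0.0000173890665507…
Multiplication/division keeps the fewest significant figures: 7.16 × 10⁻² → 3 s.f., 69 → 2 s.f., 3.971 × 10⁻² → 4 s.f., 0.422 → 3 s.f.; limit is 2.
Rounded to 2 significant figures: 1.7 × 10⁻⁵.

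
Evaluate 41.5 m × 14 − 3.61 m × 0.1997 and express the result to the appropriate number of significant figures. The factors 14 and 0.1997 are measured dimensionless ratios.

41.5 × 14 = 581 → 5.8 × 10² m (2 s.f., last digit at the 10^1 place).
3.61 × 0.1997 = 0.720917 → 7.21 × 10⁻¹ m (3 s.f., last digit at the 10^-3 place).
Difference: 580.279083 m; keep the coarser place, 10^1.
Result: 5.8 × 10² m.

5.8 × 10² m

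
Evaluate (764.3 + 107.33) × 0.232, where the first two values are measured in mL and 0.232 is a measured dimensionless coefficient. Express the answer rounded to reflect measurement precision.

202 mL

764.3 mL + 107.33 mL = 871.63 mL; the sum is limited to 1 decimal place (4 s.f.).
Carrying full precision, 871.63 × 0.232 = 202.21816 mL; 0.232 has 3 s.f., so the result keeps min(4, 3) = 3 s.f.
Rounded to 3 significant figures: 202 mL.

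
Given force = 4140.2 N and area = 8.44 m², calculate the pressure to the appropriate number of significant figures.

pressure = 4140.2 N ÷ 8.44 m² = 490.545023697… Pa.
4140.2 has 5 significant figures; 8.44 has 3.
Division/multiplication keeps the fewest: 3 significant figures.
Rounded: 491 Pa.

491 Pa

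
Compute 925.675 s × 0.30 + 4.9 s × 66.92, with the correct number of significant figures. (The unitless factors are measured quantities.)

925.675 × 0.30 = 277.7025 → 2.8 × 10^2 s (2 s.f., last digit at the 10^1 place).
4.9 × 66.92 = 327.908 → 3.3 × 10^2 s (2 s.f., last digit at the 10^1 place).
Sum: 605.6105 s; keep the coarser place, 10^1.
Result: 6.1 × 10^2 s.

6.1 × 10^2 s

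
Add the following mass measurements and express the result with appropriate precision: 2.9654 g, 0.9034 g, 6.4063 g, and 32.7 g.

43.0 g

2.9654 g + 0.9034 g + 6.4063 g + 32.7 g = 42.9751 g.
Addition/subtraction keeps the fewest decimal places: 2.9654 → 4 decimal places, 0.9034 → 4 decimal places, 6.4063 → 4 decimal places, 32.7 → 1 decimal place; limit is 1.
Rounded to 1 decimal place: 43.0 g.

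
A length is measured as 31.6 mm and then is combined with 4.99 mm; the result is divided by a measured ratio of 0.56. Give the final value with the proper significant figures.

65 mm

31.6 mm + 4.99 mm = 36.59 mm; the sum is limited to 1 decimal place (3 s.f.).
Carrying full precision, 36.59 ÷ 0.56 = 65.3392857143… mm; 0.56 has 2 s.f., so the result keeps min(3, 2) = 2 s.f.
Rounded to 2 significant figures: 65 mm.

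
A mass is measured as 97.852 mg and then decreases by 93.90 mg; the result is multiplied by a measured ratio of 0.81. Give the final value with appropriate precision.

97.852 mg − 93.90 mg = 3.952 mg; the difference is limited to 2 decimal places (3 s.f.).
Carrying full precision, 3.952 × 0.81 = 3.20112 mg; 0.81 has 2 s.f., so the result keeps min(3, 2) = 2 s.f.
Rounded to 2 significant figures: 3.2 mg.

3.2 mg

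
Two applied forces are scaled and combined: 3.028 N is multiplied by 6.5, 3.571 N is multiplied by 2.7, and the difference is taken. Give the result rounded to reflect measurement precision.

3.028 × 6.5 = 19.682 → 20. N (2 s.f., last digit at the 10^0 place).
3.571 × 2.7 = 9.6417 → 9.6 N (2 s.f., last digit at the 10^-1 place).
Difference: 10.0403 N; keep the coarser place, 10^0.
Result: 1.0 × 10¹ N.

1.0 × 10¹ N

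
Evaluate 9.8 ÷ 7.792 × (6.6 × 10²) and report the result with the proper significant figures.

8.3 × 10²

9.8 ÷ 7.792 × (6.6 × 10²) = 830.082135524…
Multiplication/division keeps the fewest significant figures: 9.8 → 2 s.f., 7.792 → 4 s.f., 6.6 × 10² → 2 s.f.; limit is 2.
Rounded to 2 significant figures: 8.3 × 10².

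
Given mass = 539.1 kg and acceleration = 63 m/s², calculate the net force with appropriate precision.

net force = 539.1 kg × 63 m/s² = 33963.3 N.
539.1 has 4 significant figures; 63 has 2.
Division/multiplication keeps the fewest: 2 significant figures.
Rounded: 3.4 × 10⁴ N.

3.4 × 10⁴ N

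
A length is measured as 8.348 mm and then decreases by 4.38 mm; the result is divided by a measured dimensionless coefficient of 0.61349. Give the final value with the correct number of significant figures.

8.348 mm − 4.38 mm = 3.968 mm; the difference is limited to 2 decimal places (3 s.f.).
Carrying full precision, 3.968 ÷ 0.61349 = 6.46791308742… mm; 0.61349 has 5 s.f., so the result keeps min(3, 5) = 3 s.f.
Rounded to 3 significant figures: 6.47 mm.

6.47 mm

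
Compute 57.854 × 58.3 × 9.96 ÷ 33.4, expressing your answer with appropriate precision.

1.01 × 10³

57.854 × 58.3 × 9.96 ÷ 33.4 = 1005.8073794…
Multiplication/division keeps the fewest significant figures: 57.854 → 5 s.f., 58.3 → 3 s.f., 9.96 → 3 s.f., 33.4 → 3 s.f.; limit is 3.
Rounded to 3 significant figures: 1.01 × 10³.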